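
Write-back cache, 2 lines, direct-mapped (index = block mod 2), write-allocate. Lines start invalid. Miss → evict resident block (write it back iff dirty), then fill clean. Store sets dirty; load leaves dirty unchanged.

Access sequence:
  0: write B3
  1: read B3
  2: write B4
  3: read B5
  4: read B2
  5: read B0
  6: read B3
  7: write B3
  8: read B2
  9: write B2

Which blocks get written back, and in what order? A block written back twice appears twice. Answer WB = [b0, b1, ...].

WB = [3, 4]

  0 | W B3 → L1 miss [D]
  1 | R B3 → L1 hit [D]
  2 | W B4 → L0 miss [D]
  3 | R B5 → L1 miss wb→B3 [-]
  4 | R B2 → L0 miss wb→B4 [-]
  5 | R B0 → L0 miss [-]
  6 | R B3 → L1 miss [-]
  7 | W B3 → L1 hit [D]
  8 | R B2 → L0 miss [-]
  9 | W B2 → L0 hit [D]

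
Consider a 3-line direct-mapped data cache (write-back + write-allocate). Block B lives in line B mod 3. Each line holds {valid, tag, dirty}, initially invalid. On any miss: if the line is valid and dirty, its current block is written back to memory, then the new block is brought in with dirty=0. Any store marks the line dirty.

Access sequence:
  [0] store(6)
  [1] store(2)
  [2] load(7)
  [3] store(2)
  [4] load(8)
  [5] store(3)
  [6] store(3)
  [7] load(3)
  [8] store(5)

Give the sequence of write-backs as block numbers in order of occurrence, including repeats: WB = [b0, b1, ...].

0: W B6 -> L0 miss  d=D]
1: W B2 -> L2 miss  d=D]
2: R B7 -> L1 miss  d=-]
3: W B2 -> L2 hit  d=D]
4: R B8 -> L2 miss wb->B2  d=-]
5: W B3 -> L0 miss wb->B6  d=D]
6: W B3 -> L0 hit  d=D]
7: R B3 -> L0 hit  d=D]
8: W B5 -> L2 miss  d=D]

WB = [2, 6]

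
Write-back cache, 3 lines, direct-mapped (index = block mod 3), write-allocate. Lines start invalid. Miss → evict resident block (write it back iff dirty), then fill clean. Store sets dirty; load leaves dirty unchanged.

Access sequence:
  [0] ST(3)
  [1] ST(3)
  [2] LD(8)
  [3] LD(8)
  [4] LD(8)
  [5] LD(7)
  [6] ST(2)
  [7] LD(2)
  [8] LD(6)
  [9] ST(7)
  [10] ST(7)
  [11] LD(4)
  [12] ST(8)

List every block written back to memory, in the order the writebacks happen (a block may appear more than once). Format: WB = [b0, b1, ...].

0: W B3 -> L0 miss  d=D]
1: W B3 -> L0 hit  d=D]
2: R B8 -> L2 miss  d=-]
3: R B8 -> L2 hit  d=-]
4: R B8 -> L2 hit  d=-]
5: R B7 -> L1 miss  d=-]
6: W B2 -> L2 miss  d=D]
7: R B2 -> L2 hit  d=D]
8: R B6 -> L0 miss wb->B3  d=-]
9: W B7 -> L1 hit  d=D]
10: W B7 -> L1 hit  d=D]
11: R B4 -> L1 miss wb->B7  d=-]
12: W B8 -> L2 miss wb->B2  d=D]

WB = [3, 7, 2]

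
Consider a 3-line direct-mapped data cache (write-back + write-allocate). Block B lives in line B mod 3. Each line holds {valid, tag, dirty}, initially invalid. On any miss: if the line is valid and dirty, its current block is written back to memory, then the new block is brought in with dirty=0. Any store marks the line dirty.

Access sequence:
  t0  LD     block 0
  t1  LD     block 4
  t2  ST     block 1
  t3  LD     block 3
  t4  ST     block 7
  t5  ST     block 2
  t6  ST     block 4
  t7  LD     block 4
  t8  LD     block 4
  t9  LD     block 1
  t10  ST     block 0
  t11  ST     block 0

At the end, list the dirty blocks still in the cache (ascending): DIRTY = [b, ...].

  0 | R B0 → L0 miss [-]
  1 | R B4 → L1 miss [-]
  2 | W B1 → L1 miss [D]
  3 | R B3 → L0 miss [-]
  4 | W B7 → L1 miss wb→B1 [D]
  5 | W B2 → L2 miss [D]
  6 | W B4 → L1 miss wb→B7 [D]
  7 | R B4 → L1 hit [D]
  8 | R B4 → L1 hit [D]
  9 | R B1 → L1 miss wb→B4 [-]
  10 | W B0 → L0 miss [D]
  11 | W B0 → L0 hit [D]

DIRTY = [0, 2]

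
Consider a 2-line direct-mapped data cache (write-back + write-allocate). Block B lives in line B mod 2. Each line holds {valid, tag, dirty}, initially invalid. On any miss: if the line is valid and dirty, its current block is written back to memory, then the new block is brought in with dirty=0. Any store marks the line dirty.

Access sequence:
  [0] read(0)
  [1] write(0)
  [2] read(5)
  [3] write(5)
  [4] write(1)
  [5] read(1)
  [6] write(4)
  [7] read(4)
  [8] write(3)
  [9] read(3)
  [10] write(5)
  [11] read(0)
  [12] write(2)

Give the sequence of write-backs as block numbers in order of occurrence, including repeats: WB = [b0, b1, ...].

0: R B0 -> L0 miss  d=-]
1: W B0 -> L0 hit  d=D]
2: R B5 -> L1 miss  d=-]
3: W B5 -> L1 hit  d=D]
4: W B1 -> L1 miss wb->B5  d=D]
5: R B1 -> L1 hit  d=D]
6: W B4 -> L0 miss wb->B0  d=D]
7: R B4 -> L0 hit  d=D]
8: W B3 -> L1 miss wb->B1  d=D]
9: R B3 -> L1 hit  d=D]
10: W B5 -> L1 miss wb->B3  d=D]
11: R B0 -> L0 miss wb->B4  d=-]
12: W B2 -> L0 miss  d=D]

WB = [5, 0, 1, 3, 4]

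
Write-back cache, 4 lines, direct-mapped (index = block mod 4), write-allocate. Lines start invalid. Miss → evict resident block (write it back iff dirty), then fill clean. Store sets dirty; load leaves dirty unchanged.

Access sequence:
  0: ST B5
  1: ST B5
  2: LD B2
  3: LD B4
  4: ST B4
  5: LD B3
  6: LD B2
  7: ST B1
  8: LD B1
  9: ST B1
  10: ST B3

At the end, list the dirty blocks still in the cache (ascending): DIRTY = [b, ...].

DIRTY = [1, 3, 4]

  0 | W B5 → L1 miss [D]
  1 | W B5 → L1 hit [D]
  2 | R B2 → L2 miss [-]
  3 | R B4 → L0 miss [-]
  4 | W B4 → L0 hit [D]
  5 | R B3 → L3 miss [-]
  6 | R B2 → L2 hit [-]
  7 | W B1 → L1 miss wb→B5 [D]
  8 | R B1 → L1 hit [D]
  9 | W B1 → L1 hit [D]
  10 | W B3 → L3 hit [D]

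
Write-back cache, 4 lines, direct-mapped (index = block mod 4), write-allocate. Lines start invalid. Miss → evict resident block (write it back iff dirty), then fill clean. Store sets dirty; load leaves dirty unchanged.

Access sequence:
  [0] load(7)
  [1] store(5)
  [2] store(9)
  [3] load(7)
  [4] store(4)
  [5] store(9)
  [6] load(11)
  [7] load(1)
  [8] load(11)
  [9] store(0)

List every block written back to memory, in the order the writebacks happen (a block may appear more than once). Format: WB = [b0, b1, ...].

WB = [5, 9, 4]

  0 | R B7 → L3 miss [-]
  1 | W B5 → L1 miss [D]
  2 | W B9 → L1 miss wb→B5 [D]
  3 | R B7 → L3 hit [-]
  4 | W B4 → L0 miss [D]
  5 | W B9 → L1 hit [D]
  6 | R B11 → L3 miss [-]
  7 | R B1 → L1 miss wb→B9 [-]
  8 | R B11 → L3 hit [-]
  9 | W B0 → L0 miss wb→B4 [D]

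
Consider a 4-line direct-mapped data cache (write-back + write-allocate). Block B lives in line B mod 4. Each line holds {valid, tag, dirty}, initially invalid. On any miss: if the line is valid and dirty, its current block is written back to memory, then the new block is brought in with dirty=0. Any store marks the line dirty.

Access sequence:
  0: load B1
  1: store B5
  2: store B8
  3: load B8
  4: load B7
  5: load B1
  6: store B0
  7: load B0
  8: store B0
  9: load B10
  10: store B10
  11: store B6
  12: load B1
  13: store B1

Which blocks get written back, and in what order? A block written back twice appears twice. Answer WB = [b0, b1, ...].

WB = [5, 8, 10]

0: R B1 -> L1 miss  d=-]
1: W B5 -> L1 miss  d=D]
2: W B8 -> L0 miss  d=D]
3: R B8 -> L0 hit  d=D]
4: R B7 -> L3 miss  d=-]
5: R B1 -> L1 miss wb->B5  d=-]
6: W B0 -> L0 miss wb->B8  d=D]
7: R B0 -> L0 hit  d=D]
8: W B0 -> L0 hit  d=D]
9: R B10 -> L2 miss  d=-]
10: W B10 -> L2 hit  d=D]
11: W B6 -> L2 miss wb->B10  d=D]
12: R B1 -> L1 hit  d=-]
13: W B1 -> L1 hit  d=D]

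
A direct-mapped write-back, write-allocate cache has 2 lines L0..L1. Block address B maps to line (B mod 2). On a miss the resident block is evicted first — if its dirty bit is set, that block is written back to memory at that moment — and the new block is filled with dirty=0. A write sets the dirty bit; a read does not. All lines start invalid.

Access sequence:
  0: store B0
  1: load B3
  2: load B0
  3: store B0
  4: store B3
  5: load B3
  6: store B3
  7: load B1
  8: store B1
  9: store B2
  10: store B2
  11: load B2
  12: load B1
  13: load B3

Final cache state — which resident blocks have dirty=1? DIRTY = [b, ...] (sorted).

DIRTY = [2]

0: W B0 -> L0 miss  d=D]
1: R B3 -> L1 miss  d=-]
2: R B0 -> L0 hit  d=D]
3: W B0 -> L0 hit  d=D]
4: W B3 -> L1 hit  d=D]
5: R B3 -> L1 hit  d=D]
6: W B3 -> L1 hit  d=D]
7: R B1 -> L1 miss wb->B3  d=-]
8: W B1 -> L1 hit  d=D]
9: W B2 -> L0 miss wb->B0  d=D]
10: W B2 -> L0 hit  d=D]
11: R B2 -> L0 hit  d=D]
12: R B1 -> L1 hit  d=D]
13: R B3 -> L1 miss wb->B1  d=-]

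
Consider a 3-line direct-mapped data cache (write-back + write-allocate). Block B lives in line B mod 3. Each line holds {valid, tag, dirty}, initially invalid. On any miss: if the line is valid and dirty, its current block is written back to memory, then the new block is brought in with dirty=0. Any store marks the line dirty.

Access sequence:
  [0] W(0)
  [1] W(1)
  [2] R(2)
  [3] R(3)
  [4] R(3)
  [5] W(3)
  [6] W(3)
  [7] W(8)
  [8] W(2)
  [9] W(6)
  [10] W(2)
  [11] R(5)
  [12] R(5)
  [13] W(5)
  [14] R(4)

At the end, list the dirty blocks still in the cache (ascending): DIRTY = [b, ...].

0: W B0 -> L0 miss  d=D]
1: W B1 -> L1 miss  d=D]
2: R B2 -> L2 miss  d=-]
3: R B3 -> L0 miss wb->B0  d=-]
4: R B3 -> L0 hit  d=-]
5: W B3 -> L0 hit  d=D]
6: W B3 -> L0 hit  d=D]
7: W B8 -> L2 miss  d=D]
8: W B2 -> L2 miss wb->B8  d=D]
9: W B6 -> L0 miss wb->B3  d=D]
10: W B2 -> L2 hit  d=D]
11: R B5 -> L2 miss wb->B2  d=-]
12: R B5 -> L2 hit  d=-]
13: W B5 -> L2 hit  d=D]
14: R B4 -> L1 miss wb->B1  d=-]

DIRTY = [5, 6]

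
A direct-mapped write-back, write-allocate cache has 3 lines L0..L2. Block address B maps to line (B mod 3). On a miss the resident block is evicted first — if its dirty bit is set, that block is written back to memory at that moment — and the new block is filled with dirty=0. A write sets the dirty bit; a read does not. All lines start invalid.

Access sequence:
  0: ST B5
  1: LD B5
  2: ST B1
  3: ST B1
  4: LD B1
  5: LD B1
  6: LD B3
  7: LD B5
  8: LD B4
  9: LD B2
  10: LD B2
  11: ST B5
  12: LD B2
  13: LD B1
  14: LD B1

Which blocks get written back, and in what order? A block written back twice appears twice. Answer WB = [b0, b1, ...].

0: W B5 -> L2 miss  d=D]
1: R B5 -> L2 hit  d=D]
2: W B1 -> L1 miss  d=D]
3: W B1 -> L1 hit  d=D]
4: R B1 -> L1 hit  d=D]
5: R B1 -> L1 hit  d=D]
6: R B3 -> L0 miss  d=-]
7: R B5 -> L2 hit  d=D]
8: R B4 -> L1 miss wb->B1  d=-]
9: R B2 -> L2 miss wb->B5  d=-]
10: R B2 -> L2 hit  d=-]
11: W B5 -> L2 miss  d=D]
12: R B2 -> L2 miss wb->B5  d=-]
13: R B1 -> L1 miss  d=-]
14: R B1 -> L1 hit  d=-]

WB = [1, 5, 5]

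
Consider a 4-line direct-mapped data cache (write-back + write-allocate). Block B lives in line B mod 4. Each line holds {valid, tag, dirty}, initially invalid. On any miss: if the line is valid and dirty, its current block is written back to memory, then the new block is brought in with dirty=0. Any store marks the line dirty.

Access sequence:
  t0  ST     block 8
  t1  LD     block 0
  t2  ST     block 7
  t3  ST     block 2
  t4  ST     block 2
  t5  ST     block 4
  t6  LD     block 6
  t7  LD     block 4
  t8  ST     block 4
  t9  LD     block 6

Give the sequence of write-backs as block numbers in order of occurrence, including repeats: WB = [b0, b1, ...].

WB = [8, 2]

0: W B8 → L0 miss [D]
1: R B0 → L0 miss wb→B8 [-]
2: W B7 → L3 miss [D]
3: W B2 → L2 miss [D]
4: W B2 → L2 hit [D]
5: W B4 → L0 miss [D]
6: R B6 → L2 miss wb→B2 [-]
7: R B4 → L0 hit [D]
8: W B4 → L0 hit [D]
9: R B6 → L2 hit [-]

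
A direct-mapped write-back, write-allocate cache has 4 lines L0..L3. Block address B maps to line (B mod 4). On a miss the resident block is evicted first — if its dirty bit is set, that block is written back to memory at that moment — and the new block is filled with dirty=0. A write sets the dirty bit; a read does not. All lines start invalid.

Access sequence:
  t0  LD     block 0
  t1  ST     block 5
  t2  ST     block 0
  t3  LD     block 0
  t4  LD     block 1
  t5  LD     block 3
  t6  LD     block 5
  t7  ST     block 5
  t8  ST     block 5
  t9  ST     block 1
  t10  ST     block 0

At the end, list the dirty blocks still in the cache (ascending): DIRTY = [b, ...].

DIRTY = [0, 1]

0: R B0 → L0 miss [-]
1: W B5 → L1 miss [D]
2: W B0 → L0 hit [D]
3: R B0 → L0 hit [D]
4: R B1 → L1 miss wb→B5 [-]
5: R B3 → L3 miss [-]
6: R B5 → L1 miss [-]
7: W B5 → L1 hit [D]
8: W B5 → L1 hit [D]
9: W B1 → L1 miss wb→B5 [D]
10: W B0 → L0 hit [D]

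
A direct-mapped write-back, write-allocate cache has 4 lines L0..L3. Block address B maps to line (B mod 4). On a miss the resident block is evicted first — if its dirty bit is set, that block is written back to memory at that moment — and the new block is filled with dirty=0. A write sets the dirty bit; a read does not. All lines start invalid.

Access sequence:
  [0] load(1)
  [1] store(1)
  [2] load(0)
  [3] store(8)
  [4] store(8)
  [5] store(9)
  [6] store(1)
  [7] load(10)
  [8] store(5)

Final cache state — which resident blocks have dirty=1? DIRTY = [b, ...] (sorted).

DIRTY = [5, 8]

0: R B1 -> L1 miss  d=-]
1: W B1 -> L1 hit  d=D]
2: R B0 -> L0 miss  d=-]
3: W B8 -> L0 miss  d=D]
4: W B8 -> L0 hit  d=D]
5: W B9 -> L1 miss wb->B1  d=D]
6: W B1 -> L1 miss wb->B9  d=D]
7: R B10 -> L2 miss  d=-]
8: W B5 -> L1 miss wb->B1  d=D]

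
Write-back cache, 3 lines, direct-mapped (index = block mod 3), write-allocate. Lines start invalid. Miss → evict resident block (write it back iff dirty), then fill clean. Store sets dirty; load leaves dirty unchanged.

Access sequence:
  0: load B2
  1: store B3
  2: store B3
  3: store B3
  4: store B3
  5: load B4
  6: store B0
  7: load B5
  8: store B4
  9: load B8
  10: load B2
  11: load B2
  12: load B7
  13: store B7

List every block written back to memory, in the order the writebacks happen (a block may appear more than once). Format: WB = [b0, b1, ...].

  0 | R B2 → L2 miss [-]
  1 | W B3 → L0 miss [D]
  2 | W B3 → L0 hit [D]
  3 | W B3 → L0 hit [D]
  4 | W B3 → L0 hit [D]
  5 | R B4 → L1 miss [-]
  6 | W B0 → L0 miss wb→B3 [D]
  7 | R B5 → L2 miss [-]
  8 | W B4 → L1 hit [D]
  9 | R B8 → L2 miss [-]
  10 | R B2 → L2 miss [-]
  11 | R B2 → L2 hit [-]
  12 | R B7 → L1 miss wb→B4 [-]
  13 | W B7 → L1 hit [D]

WB = [3, 4]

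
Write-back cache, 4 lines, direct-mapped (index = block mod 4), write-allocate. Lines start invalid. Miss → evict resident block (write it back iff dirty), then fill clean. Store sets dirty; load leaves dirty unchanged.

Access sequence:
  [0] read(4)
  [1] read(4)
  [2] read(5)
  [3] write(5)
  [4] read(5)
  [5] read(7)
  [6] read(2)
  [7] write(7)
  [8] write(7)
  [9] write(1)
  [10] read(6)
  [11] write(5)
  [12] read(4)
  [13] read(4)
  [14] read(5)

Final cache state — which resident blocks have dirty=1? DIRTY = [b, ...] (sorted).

DIRTY = [5, 7]

  0 | R B4 → L0 miss [-]
  1 | R B4 → L0 hit [-]
  2 | R B5 → L1 miss [-]
  3 | W B5 → L1 hit [D]
  4 | R B5 → L1 hit [D]
  5 | R B7 → L3 miss [-]
  6 | R B2 → L2 miss [-]
  7 | W B7 → L3 hit [D]
  8 | W B7 → L3 hit [D]
  9 | W B1 → L1 miss wb→B5 [D]
  10 | R B6 → L2 miss [-]
  11 | W B5 → L1 miss wb→B1 [D]
  12 | R B4 → L0 hit [-]
  13 | R B4 → L0 hit [-]
  14 | R B5 → L1 hit [D]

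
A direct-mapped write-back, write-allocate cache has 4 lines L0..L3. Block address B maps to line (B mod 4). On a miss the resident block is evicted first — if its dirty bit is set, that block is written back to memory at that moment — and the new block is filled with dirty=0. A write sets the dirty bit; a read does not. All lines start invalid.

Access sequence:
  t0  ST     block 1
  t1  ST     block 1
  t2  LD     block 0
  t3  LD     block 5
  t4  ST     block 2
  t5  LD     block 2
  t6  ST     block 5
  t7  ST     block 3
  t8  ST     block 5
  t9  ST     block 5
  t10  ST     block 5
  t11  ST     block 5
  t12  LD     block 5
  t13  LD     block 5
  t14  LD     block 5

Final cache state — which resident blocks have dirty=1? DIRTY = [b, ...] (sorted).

DIRTY = [2, 3, 5]

0: W B1 -> L1 miss  d=D]
1: W B1 -> L1 hit  d=D]
2: R B0 -> L0 miss  d=-]
3: R B5 -> L1 miss wb->B1  d=-]
4: W B2 -> L2 miss  d=D]
5: R B2 -> L2 hit  d=D]
6: W B5 -> L1 hit  d=D]
7: W B3 -> L3 miss  d=D]
8: W B5 -> L1 hit  d=D]
9: W B5 -> L1 hit  d=D]
10: W B5 -> L1 hit  d=D]
11: W B5 -> L1 hit  d=D]
12: R B5 -> L1 hit  d=D]
13: R B5 -> L1 hit  d=D]
14: R B5 -> L1 hit  d=D]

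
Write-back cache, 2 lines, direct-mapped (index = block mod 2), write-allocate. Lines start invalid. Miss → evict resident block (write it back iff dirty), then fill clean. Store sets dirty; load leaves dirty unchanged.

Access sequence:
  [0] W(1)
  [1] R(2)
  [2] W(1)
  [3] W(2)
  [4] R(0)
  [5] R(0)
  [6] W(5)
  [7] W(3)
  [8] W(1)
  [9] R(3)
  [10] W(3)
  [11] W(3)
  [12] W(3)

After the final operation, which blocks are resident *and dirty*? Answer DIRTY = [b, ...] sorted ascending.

DIRTY = [3]

0: W B1 -> L1 miss  d=D]
1: R B2 -> L0 miss  d=-]
2: W B1 -> L1 hit  d=D]
3: W B2 -> L0 hit  d=D]
4: R B0 -> L0 miss wb->B2  d=-]
5: R B0 -> L0 hit  d=-]
6: W B5 -> L1 miss wb->B1  d=D]
7: W B3 -> L1 miss wb->B5  d=D]
8: W B1 -> L1 miss wb->B3  d=D]
9: R B3 -> L1 miss wb->B1  d=-]
10: W B3 -> L1 hit  d=D]
11: W B3 -> L1 hit  d=D]
12: W B3 -> L1 hit  d=D]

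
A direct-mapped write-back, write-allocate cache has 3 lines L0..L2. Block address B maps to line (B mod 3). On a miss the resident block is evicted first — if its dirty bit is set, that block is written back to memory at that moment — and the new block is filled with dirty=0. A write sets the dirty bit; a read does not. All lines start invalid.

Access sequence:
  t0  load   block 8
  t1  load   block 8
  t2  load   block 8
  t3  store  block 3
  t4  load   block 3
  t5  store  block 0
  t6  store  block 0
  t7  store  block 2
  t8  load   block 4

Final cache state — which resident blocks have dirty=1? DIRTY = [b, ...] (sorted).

DIRTY = [0, 2]

0: R B8 → L2 miss [-]
1: R B8 → L2 hit [-]
2: R B8 → L2 hit [-]
3: W B3 → L0 miss [D]
4: R B3 → L0 hit [D]
5: W B0 → L0 miss wb→B3 [D]
6: W B0 → L0 hit [D]
7: W B2 → L2 miss [D]
8: R B4 → L1 miss [-]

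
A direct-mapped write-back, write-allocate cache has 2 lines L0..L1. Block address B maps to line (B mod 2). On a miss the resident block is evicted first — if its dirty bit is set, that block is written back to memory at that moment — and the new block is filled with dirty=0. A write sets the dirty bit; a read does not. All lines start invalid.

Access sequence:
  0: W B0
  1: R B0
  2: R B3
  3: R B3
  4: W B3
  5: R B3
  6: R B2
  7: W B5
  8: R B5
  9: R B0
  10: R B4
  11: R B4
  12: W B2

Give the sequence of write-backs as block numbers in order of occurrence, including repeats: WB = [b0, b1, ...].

  0 | W B0 → L0 miss [D]
  1 | R B0 → L0 hit [D]
  2 | R B3 → L1 miss [-]
  3 | R B3 → L1 hit [-]
  4 | W B3 → L1 hit [D]
  5 | R B3 → L1 hit [D]
  6 | R B2 → L0 miss wb→B0 [-]
  7 | W B5 → L1 miss wb→B3 [D]
  8 | R B5 → L1 hit [D]
  9 | R B0 → L0 miss [-]
  10 | R B4 → L0 miss [-]
  11 | R B4 → L0 hit [-]
  12 | W B2 → L0 miss [D]

WB = [0, 3]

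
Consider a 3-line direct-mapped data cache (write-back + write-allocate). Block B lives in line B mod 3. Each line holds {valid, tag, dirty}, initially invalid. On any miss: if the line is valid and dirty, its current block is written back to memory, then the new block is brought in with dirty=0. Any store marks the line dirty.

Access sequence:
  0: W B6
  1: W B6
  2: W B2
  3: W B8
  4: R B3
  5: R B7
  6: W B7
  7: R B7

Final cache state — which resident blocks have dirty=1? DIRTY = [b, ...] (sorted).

DIRTY = [7, 8]

  0 | W B6 → L0 miss [D]
  1 | W B6 → L0 hit [D]
  2 | W B2 → L2 miss [D]
  3 | W B8 → L2 miss wb→B2 [D]
  4 | R B3 → L0 miss wb→B6 [-]
  5 | R B7 → L1 miss [-]
  6 | W B7 → L1 hit [D]
  7 | R B7 → L1 hit [D]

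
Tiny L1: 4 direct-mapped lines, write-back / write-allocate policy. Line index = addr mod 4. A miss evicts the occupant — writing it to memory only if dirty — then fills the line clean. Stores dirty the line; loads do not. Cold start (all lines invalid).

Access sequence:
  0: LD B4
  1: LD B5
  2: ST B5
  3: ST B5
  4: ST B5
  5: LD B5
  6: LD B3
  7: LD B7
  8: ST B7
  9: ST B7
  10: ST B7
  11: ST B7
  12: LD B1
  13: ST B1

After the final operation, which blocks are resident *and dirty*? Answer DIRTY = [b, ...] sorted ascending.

0: R B4 → L0 miss [-]
1: R B5 → L1 miss [-]
2: W B5 → L1 hit [D]
3: W B5 → L1 hit [D]
4: W B5 → L1 hit [D]
5: R B5 → L1 hit [D]
6: R B3 → L3 miss [-]
7: R B7 → L3 miss [-]
8: W B7 → L3 hit [D]
9: W B7 → L3 hit [D]
10: W B7 → L3 hit [D]
11: W B7 → L3 hit [D]
12: R B1 → L1 miss wb→B5 [-]
13: W B1 → L1 hit [D]

DIRTY = [1, 7]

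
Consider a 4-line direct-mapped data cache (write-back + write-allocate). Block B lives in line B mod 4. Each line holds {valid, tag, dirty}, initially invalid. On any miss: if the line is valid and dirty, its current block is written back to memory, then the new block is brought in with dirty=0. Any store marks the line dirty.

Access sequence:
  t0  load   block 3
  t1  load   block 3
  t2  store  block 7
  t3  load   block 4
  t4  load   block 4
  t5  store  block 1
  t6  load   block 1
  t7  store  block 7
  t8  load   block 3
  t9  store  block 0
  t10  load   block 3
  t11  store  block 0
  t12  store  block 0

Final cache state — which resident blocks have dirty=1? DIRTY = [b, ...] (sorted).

DIRTY = [0, 1]

  0 | R B3 → L3 miss [-]
  1 | R B3 → L3 hit [-]
  2 | W B7 → L3 miss [D]
  3 | R B4 → L0 miss [-]
  4 | R B4 → L0 hit [-]
  5 | W B1 → L1 miss [D]
  6 | R B1 → L1 hit [D]
  7 | W B7 → L3 hit [D]
  8 | R B3 → L3 miss wb→B7 [-]
  9 | W B0 → L0 miss [D]
  10 | R B3 → L3 hit [-]
  11 | W B0 → L0 hit [D]
  12 | W B0 → L0 hit [D]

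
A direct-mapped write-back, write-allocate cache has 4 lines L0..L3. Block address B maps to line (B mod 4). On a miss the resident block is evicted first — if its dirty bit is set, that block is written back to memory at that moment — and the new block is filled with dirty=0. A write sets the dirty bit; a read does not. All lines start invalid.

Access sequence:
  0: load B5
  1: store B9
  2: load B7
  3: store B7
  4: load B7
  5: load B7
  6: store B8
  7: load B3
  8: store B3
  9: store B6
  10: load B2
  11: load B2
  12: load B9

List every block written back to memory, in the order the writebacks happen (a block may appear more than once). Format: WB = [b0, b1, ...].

WB = [7, 6]

0: R B5 → L1 miss [-]
1: W B9 → L1 miss [D]
2: R B7 → L3 miss [-]
3: W B7 → L3 hit [D]
4: R B7 → L3 hit [D]
5: R B7 → L3 hit [D]
6: W B8 → L0 miss [D]
7: R B3 → L3 miss wb→B7 [-]
8: W B3 → L3 hit [D]
9: W B6 → L2 miss [D]
10: R B2 → L2 miss wb→B6 [-]
11: R B2 → L2 hit [-]
12: R B9 → L1 hit [D]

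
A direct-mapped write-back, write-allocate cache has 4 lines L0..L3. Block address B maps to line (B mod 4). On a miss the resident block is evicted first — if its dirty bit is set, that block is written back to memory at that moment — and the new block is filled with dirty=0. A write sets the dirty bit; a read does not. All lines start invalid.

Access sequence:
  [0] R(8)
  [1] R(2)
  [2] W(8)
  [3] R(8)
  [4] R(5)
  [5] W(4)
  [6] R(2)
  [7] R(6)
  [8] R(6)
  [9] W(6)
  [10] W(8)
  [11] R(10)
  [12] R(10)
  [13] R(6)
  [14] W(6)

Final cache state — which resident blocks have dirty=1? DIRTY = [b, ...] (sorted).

0: R B8 -> L0 miss  d=-]
1: R B2 -> L2 miss  d=-]
2: W B8 -> L0 hit  d=D]
3: R B8 -> L0 hit  d=D]
4: R B5 -> L1 miss  d=-]
5: W B4 -> L0 miss wb->B8  d=D]
6: R B2 -> L2 hit  d=-]
7: R B6 -> L2 miss  d=-]
8: R B6 -> L2 hit  d=-]
9: W B6 -> L2 hit  d=D]
10: W B8 -> L0 miss wb->B4  d=D]
11: R B10 -> L2 miss wb->B6  d=-]
12: R B10 -> L2 hit  d=-]
13: R B6 -> L2 miss  d=-]
14: W B6 -> L2 hit  d=D]

DIRTY = [6, 8]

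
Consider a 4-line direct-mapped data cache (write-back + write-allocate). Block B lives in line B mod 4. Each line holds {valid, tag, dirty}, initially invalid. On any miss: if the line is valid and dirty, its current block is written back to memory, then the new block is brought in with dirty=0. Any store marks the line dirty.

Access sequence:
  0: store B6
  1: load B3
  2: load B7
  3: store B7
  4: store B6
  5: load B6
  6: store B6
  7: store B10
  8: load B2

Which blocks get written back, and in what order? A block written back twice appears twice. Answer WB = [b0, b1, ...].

WB = [6, 10]

0: W B6 -> L2 miss  d=D]
1: R B3 -> L3 miss  d=-]
2: R B7 -> L3 miss  d=-]
3: W B7 -> L3 hit  d=D]
4: W B6 -> L2 hit  d=D]
5: R B6 -> L2 hit  d=D]
6: W B6 -> L2 hit  d=D]
7: W B10 -> L2 miss wb->B6  d=D]
8: R B2 -> L2 miss wb->B10  d=-]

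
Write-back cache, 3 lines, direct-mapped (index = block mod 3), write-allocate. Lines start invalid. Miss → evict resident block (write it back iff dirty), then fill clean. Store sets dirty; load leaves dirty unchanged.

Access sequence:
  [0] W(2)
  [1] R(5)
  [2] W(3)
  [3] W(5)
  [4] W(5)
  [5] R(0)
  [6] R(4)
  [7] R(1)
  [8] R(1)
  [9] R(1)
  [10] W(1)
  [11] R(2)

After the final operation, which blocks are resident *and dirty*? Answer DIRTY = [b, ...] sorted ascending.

DIRTY = [1]

  0 | W B2 → L2 miss [D]
  1 | R B5 → L2 miss wb→B2 [-]
  2 | W B3 → L0 miss [D]
  3 | W B5 → L2 hit [D]
  4 | W B5 → L2 hit [D]
  5 | R B0 → L0 miss wb→B3 [-]
  6 | R B4 → L1 miss [-]
  7 | R B1 → L1 miss [-]
  8 | R B1 → L1 hit [-]
  9 | R B1 → L1 hit [-]
  10 | W B1 → L1 hit [D]
  11 | R B2 → L2 miss wb→B5 [-]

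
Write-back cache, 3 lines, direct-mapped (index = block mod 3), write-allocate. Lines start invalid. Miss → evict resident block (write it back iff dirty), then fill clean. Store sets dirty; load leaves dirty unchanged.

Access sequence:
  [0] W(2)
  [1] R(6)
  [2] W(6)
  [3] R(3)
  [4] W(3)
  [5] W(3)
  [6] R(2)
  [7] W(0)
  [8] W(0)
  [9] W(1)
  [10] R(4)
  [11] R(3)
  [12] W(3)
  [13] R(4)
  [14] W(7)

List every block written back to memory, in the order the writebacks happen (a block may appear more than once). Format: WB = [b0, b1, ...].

0: W B2 -> L2 miss  d=D]
1: R B6 -> L0 miss  d=-]
2: W B6 -> L0 hit  d=D]
3: R B3 -> L0 miss wb->B6  d=-]
4: W B3 -> L0 hit  d=D]
5: W B3 -> L0 hit  d=D]
6: R B2 -> L2 hit  d=D]
7: W B0 -> L0 miss wb->B3  d=D]
8: W B0 -> L0 hit  d=D]
9: W B1 -> L1 miss  d=D]
10: R B4 -> L1 miss wb->B1  d=-]
11: R B3 -> L0 miss wb->B0  d=-]
12: W B3 -> L0 hit  d=D]
13: R B4 -> L1 hit  d=-]
14: W B7 -> L1 miss  d=D]

WB = [6, 3, 1, 0]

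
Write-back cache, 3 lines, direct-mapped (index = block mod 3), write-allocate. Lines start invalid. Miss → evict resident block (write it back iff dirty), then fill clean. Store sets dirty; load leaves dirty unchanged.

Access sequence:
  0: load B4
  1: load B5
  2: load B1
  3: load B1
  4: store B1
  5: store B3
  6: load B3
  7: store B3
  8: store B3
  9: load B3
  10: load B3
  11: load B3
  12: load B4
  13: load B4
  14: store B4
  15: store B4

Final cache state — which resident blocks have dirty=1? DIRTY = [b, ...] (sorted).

DIRTY = [3, 4]

  0 | R B4 → L1 miss [-]
  1 | R B5 → L2 miss [-]
  2 | R B1 → L1 miss [-]
  3 | R B1 → L1 hit [-]
  4 | W B1 → L1 hit [D]
  5 | W B3 → L0 miss [D]
  6 | R B3 → L0 hit [D]
  7 | W B3 → L0 hit [D]
  8 | W B3 → L0 hit [D]
  9 | R B3 → L0 hit [D]
  10 | R B3 → L0 hit [D]
  11 | R B3 → L0 hit [D]
  12 | R B4 → L1 miss wb→B1 [-]
  13 | R B4 → L1 hit [-]
  14 | W B4 → L1 hit [D]
  15 | W B4 → L1 hit [D]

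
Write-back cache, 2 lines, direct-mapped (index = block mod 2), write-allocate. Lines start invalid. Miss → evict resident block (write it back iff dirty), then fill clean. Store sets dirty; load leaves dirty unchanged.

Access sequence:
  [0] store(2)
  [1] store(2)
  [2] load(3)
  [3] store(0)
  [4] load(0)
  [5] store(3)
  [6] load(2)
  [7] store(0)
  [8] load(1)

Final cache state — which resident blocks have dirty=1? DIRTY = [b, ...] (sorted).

  0 | W B2 → L0 miss [D]
  1 | W B2 → L0 hit [D]
  2 | R B3 → L1 miss [-]
  3 | W B0 → L0 miss wb→B2 [D]
  4 | R B0 → L0 hit [D]
  5 | W B3 → L1 hit [D]
  6 | R B2 → L0 miss wb→B0 [-]
  7 | W B0 → L0 miss [D]
  8 | R B1 → L1 miss wb→B3 [-]

DIRTY = [0]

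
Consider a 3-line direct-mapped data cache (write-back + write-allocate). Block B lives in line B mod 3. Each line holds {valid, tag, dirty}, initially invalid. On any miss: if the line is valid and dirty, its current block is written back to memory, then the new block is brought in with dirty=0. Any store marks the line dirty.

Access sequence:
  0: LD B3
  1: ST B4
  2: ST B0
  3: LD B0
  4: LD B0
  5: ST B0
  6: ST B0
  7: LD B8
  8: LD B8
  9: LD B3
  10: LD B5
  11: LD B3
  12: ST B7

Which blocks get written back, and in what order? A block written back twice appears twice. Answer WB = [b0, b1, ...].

WB = [0, 4]

  0 | R B3 → L0 miss [-]
  1 | W B4 → L1 miss [D]
  2 | W B0 → L0 miss [D]
  3 | R B0 → L0 hit [D]
  4 | R B0 → L0 hit [D]
  5 | W B0 → L0 hit [D]
  6 | W B0 → L0 hit [D]
  7 | R B8 → L2 miss [-]
  8 | R B8 → L2 hit [-]
  9 | R B3 → L0 miss wb→B0 [-]
  10 | R B5 → L2 miss [-]
  11 | R B3 → L0 hit [-]
  12 | W B7 → L1 miss wb→B4 [D]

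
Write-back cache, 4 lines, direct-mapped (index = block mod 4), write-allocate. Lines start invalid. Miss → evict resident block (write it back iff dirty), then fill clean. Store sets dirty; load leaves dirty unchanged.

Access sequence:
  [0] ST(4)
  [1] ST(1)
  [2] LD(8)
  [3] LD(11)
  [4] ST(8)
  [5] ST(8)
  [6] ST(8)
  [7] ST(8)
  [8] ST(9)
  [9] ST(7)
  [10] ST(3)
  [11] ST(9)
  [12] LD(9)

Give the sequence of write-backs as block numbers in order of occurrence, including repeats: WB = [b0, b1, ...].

WB = [4, 1, 7]

  0 | W B4 → L0 miss [D]
  1 | W B1 → L1 miss [D]
  2 | R B8 → L0 miss wb→B4 [-]
  3 | R B11 → L3 miss [-]
  4 | W B8 → L0 hit [D]
  5 | W B8 → L0 hit [D]
  6 | W B8 → L0 hit [D]
  7 | W B8 → L0 hit [D]
  8 | W B9 → L1 miss wb→B1 [D]
  9 | W B7 → L3 miss [D]
  10 | W B3 → L3 miss wb→B7 [D]
  11 | W B9 → L1 hit [D]
  12 | R B9 → L1 hit [D]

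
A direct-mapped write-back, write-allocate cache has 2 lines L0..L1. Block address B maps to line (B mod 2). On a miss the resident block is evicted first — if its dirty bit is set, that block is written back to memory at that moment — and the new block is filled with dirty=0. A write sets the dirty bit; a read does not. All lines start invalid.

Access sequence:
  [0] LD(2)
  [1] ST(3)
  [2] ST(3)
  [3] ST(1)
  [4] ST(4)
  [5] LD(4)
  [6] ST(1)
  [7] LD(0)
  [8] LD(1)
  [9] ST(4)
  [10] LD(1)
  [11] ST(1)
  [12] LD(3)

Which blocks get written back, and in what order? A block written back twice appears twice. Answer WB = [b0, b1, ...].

  0 | R B2 → L0 miss [-]
  1 | W B3 → L1 miss [D]
  2 | W B3 → L1 hit [D]
  3 | W B1 → L1 miss wb→B3 [D]
  4 | W B4 → L0 miss [D]
  5 | R B4 → L0 hit [D]
  6 | W B1 → L1 hit [D]
  7 | R B0 → L0 miss wb→B4 [-]
  8 | R B1 → L1 hit [D]
  9 | W B4 → L0 miss [D]
  10 | R B1 → L1 hit [D]
  11 | W B1 → L1 hit [D]
  12 | R B3 → L1 miss wb→B1 [-]

WB = [3, 4, 1]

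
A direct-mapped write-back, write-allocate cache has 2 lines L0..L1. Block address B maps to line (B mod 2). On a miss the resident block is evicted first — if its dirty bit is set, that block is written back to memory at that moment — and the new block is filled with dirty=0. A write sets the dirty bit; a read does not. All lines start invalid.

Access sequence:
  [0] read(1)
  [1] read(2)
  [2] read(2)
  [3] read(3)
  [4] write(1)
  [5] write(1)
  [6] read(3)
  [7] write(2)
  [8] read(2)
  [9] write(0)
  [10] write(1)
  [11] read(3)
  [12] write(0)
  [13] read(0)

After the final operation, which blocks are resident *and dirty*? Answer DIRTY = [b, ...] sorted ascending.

DIRTY = [0]

0: R B1 → L1 miss [-]
1: R B2 → L0 miss [-]
2: R B2 → L0 hit [-]
3: R B3 → L1 miss [-]
4: W B1 → L1 miss [D]
5: W B1 → L1 hit [D]
6: R B3 → L1 miss wb→B1 [-]
7: W B2 → L0 hit [D]
8: R B2 → L0 hit [D]
9: W B0 → L0 miss wb→B2 [D]
10: W B1 → L1 miss [D]
11: R B3 → L1 miss wb→B1 [-]
12: W B0 → L0 hit [D]
13: R B0 → L0 hit [D]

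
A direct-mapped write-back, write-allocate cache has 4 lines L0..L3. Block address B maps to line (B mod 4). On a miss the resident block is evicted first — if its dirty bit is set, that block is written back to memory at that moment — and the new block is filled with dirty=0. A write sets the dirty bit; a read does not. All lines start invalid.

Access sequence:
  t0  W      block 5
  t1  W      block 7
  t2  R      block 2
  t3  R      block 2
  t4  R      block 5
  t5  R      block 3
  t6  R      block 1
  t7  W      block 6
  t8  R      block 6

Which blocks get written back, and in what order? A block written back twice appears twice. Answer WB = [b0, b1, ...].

WB = [7, 5]

0: W B5 → L1 miss [D]
1: W B7 → L3 miss [D]
2: R B2 → L2 miss [-]
3: R B2 → L2 hit [-]
4: R B5 → L1 hit [D]
5: R B3 → L3 miss wb→B7 [-]
6: R B1 → L1 miss wb→B5 [-]
7: W B6 → L2 miss [D]
8: R B6 → L2 hit [D]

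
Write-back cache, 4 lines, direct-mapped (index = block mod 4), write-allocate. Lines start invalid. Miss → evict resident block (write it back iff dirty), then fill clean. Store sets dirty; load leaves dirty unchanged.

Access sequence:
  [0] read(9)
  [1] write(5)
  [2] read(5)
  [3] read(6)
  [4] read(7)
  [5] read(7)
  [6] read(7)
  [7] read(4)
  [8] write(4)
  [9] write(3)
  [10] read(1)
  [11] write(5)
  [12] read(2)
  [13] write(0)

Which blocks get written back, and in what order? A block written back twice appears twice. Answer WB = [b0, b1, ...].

0: R B9 → L1 miss [-]
1: W B5 → L1 miss [D]
2: R B5 → L1 hit [D]
3: R B6 → L2 miss [-]
4: R B7 → L3 miss [-]
5: R B7 → L3 hit [-]
6: R B7 → L3 hit [-]
7: R B4 → L0 miss [-]
8: W B4 → L0 hit [D]
9: W B3 → L3 miss [D]
10: R B1 → L1 miss wb→B5 [-]
11: W B5 → L1 miss [D]
12: R B2 → L2 miss [-]
13: W B0 → L0 miss wb→B4 [D]

WB = [5, 4]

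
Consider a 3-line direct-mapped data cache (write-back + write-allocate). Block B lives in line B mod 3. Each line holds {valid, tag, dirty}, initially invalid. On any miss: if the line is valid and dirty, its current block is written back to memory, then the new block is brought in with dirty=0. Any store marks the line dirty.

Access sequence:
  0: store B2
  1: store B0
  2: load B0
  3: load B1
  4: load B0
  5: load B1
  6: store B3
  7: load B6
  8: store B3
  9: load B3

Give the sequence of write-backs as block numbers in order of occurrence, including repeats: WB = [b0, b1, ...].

  0 | W B2 → L2 miss [D]
  1 | W B0 → L0 miss [D]
  2 | R B0 → L0 hit [D]
  3 | R B1 → L1 miss [-]
  4 | R B0 → L0 hit [D]
  5 | R B1 → L1 hit [-]
  6 | W B3 → L0 miss wb→B0 [D]
  7 | R B6 → L0 miss wb→B3 [-]
  8 | W B3 → L0 miss [D]
  9 | R B3 → L0 hit [D]

WB = [0, 3]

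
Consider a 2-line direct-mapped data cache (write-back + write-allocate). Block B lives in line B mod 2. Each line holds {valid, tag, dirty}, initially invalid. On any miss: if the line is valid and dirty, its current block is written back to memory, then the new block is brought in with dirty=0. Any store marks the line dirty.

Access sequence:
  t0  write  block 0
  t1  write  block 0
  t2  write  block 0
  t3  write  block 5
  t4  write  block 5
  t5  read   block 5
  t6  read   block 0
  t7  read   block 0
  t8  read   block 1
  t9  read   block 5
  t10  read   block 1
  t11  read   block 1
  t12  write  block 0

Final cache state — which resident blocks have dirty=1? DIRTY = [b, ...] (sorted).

DIRTY = [0]

0: W B0 -> L0 miss  d=D]
1: W B0 -> L0 hit  d=D]
2: W B0 -> L0 hit  d=D]
3: W B5 -> L1 miss  d=D]
4: W B5 -> L1 hit  d=D]
5: R B5 -> L1 hit  d=D]
6: R B0 -> L0 hit  d=D]
7: R B0 -> L0 hit  d=D]
8: R B1 -> L1 miss wb->B5  d=-]
9: R B5 -> L1 miss  d=-]
10: R B1 -> L1 miss  d=-]
11: R B1 -> L1 hit  d=-]
12: W B0 -> L0 hit  d=D]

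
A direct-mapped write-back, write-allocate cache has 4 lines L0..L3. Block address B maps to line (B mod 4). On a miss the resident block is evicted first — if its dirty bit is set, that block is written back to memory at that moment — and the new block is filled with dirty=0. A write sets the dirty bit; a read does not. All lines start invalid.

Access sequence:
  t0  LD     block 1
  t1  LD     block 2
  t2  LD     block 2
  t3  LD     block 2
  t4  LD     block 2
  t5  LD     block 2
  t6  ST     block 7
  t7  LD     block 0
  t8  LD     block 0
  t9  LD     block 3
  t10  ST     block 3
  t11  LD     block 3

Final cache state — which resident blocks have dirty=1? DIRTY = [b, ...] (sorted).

DIRTY = [3]

0: R B1 → L1 miss [-]
1: R B2 → L2 miss [-]
2: R B2 → L2 hit [-]
3: R B2 → L2 hit [-]
4: R B2 → L2 hit [-]
5: R B2 → L2 hit [-]
6: W B7 → L3 miss [D]
7: R B0 → L0 miss [-]
8: R B0 → L0 hit [-]
9: R B3 → L3 miss wb→B7 [-]
10: W B3 → L3 hit [D]
11: R B3 → L3 hit [D]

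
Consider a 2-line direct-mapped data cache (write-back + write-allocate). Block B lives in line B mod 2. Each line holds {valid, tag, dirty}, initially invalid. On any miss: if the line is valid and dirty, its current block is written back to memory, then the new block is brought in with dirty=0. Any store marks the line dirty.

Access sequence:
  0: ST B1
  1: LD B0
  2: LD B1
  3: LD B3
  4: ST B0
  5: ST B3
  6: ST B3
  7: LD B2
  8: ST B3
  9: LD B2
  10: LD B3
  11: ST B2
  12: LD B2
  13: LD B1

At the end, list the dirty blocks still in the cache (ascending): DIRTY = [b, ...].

  0 | W B1 → L1 miss [D]
  1 | R B0 → L0 miss [-]
  2 | R B1 → L1 hit [D]
  3 | R B3 → L1 miss wb→B1 [-]
  4 | W B0 → L0 hit [D]
  5 | W B3 → L1 hit [D]
  6 | W B3 → L1 hit [D]
  7 | R B2 → L0 miss wb→B0 [-]
  8 | W B3 → L1 hit [D]
  9 | R B2 → L0 hit [-]
  10 | R B3 → L1 hit [D]
  11 | W B2 → L0 hit [D]
  12 | R B2 → L0 hit [D]
  13 | R B1 → L1 miss wb→B3 [-]

DIRTY = [2]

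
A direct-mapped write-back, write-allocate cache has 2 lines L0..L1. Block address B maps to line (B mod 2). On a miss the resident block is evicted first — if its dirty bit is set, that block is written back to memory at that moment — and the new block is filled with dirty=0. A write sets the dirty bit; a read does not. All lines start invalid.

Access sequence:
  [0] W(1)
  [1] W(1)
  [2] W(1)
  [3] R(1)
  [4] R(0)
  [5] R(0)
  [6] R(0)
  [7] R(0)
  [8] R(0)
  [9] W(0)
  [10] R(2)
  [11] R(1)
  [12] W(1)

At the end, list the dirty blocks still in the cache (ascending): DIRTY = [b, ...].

DIRTY = [1]

0: W B1 -> L1 miss  d=D]
1: W B1 -> L1 hit  d=D]
2: W B1 -> L1 hit  d=D]
3: R B1 -> L1 hit  d=D]
4: R B0 -> L0 miss  d=-]
5: R B0 -> L0 hit  d=-]
6: R B0 -> L0 hit  d=-]
7: R B0 -> L0 hit  d=-]
8: R B0 -> L0 hit  d=-]
9: W B0 -> L0 hit  d=D]
10: R B2 -> L0 miss wb->B0  d=-]
11: R B1 -> L1 hit  d=D]
12: W B1 -> L1 hit  d=D]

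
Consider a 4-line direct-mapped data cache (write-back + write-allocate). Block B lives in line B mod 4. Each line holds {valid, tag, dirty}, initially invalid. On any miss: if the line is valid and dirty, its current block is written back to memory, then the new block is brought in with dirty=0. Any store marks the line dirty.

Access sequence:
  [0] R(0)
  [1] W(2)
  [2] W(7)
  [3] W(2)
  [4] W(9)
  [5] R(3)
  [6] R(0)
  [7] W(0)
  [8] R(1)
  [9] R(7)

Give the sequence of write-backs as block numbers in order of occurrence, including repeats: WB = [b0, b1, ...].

WB = [7, 9]

0: R B0 -> L0 miss  d=-]
1: W B2 -> L2 miss  d=D]
2: W B7 -> L3 miss  d=D]
3: W B2 -> L2 hit  d=D]
4: W B9 -> L1 miss  d=D]
5: R B3 -> L3 miss wb->B7  d=-]
6: R B0 -> L0 hit  d=-]
7: W B0 -> L0 hit  d=D]
8: R B1 -> L1 miss wb->B9  d=-]
9: R B7 -> L3 miss  d=-]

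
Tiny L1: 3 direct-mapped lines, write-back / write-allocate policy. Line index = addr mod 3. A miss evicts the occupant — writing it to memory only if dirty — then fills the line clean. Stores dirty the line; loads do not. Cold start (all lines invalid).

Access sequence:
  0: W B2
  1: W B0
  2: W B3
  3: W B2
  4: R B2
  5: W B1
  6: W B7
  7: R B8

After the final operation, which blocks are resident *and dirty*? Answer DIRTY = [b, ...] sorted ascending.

0: W B2 -> L2 miss  d=D]
1: W B0 -> L0 miss  d=D]
2: W B3 -> L0 miss wb->B0  d=D]
3: W B2 -> L2 hit  d=D]
4: R B2 -> L2 hit  d=D]
5: W B1 -> L1 miss  d=D]
6: W B7 -> L1 miss wb->B1  d=D]
7: R B8 -> L2 miss wb->B2  d=-]

DIRTY = [3, 7]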